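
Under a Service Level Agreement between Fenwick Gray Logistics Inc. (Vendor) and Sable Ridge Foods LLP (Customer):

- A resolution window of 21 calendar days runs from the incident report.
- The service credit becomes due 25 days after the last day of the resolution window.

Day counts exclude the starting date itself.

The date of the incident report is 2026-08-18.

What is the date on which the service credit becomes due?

2026-10-03

Adding 21 calendar days to 2026-08-18 gives 2026-09-08, which is the last day of the resolution window.
The date on which the service credit becomes due: 2026-09-08 + 25 days = 2026-10-03.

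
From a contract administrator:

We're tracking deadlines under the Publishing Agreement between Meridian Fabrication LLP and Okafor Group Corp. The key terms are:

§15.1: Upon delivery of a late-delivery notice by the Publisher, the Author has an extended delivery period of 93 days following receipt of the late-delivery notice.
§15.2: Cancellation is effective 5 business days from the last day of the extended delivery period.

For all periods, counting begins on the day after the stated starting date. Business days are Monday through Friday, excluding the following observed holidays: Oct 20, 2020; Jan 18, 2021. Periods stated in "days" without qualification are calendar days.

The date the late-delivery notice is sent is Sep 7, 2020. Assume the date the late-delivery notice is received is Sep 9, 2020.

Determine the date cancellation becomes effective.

The last day of the extended delivery period: Sep 9, 2020 + 93 days = Dec 11, 2020.
The date cancellation becomes effective: 5 business days after Friday, Dec 11, 2020, skipping weekends — Dec 14, Dec 15, Dec 16, Dec 17, Dec 18 — lands on Friday, Dec 18, 2020.

Dec 18, 2020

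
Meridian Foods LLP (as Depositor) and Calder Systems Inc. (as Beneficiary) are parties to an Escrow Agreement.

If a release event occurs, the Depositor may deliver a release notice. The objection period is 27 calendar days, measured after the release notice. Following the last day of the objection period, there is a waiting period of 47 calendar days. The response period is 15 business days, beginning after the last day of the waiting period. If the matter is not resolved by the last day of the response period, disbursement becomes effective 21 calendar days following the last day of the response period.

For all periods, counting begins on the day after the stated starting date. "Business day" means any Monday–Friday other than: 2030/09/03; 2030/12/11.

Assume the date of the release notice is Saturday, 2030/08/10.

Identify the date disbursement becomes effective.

Adding 27 calendar days to 2030/08/10 gives 2030/09/06, which is the last day of the objection period.
Adding 47 calendar days to 2030/09/06 gives 2030/10/23, which is the last day of the waiting period.
From Wednesday, 2030/10/23, 15 business days (Oct 24, Oct 25, Oct 28, Oct 29, …, Nov 11, Nov 12, Nov 13, skipping weekends) brings us to Wednesday, 2030/11/13, which is the last day of the response period.
Adding 21 calendar days to 2030/11/13 gives 2030/12/04, which is the date disbursement becomes effective.

2030/12/04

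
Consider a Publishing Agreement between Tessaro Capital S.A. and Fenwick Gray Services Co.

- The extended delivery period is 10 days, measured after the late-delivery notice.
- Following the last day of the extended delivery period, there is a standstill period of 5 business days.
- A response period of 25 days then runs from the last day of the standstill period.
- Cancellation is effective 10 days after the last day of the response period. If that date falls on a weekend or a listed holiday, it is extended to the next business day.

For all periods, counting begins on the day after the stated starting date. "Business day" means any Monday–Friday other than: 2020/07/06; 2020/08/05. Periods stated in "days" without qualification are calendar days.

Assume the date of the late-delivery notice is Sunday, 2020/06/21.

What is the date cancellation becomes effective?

The last day of the extended delivery period: 2020/06/21 + 10 days = 2020/07/01.
The last day of the standstill period: 5 business days after Wednesday, 2020/07/01, skipping weekends and the listed holiday on Jul 6 — Jul 2, Jul 3, Jul 7, Jul 8, Jul 9 — lands on Thursday, 2020/07/09.
The last day of the response period: 25 calendar days after 2020/07/09 is 2020/08/03.
The date cancellation becomes effective: 10 calendar days after 2020/08/03 is 2020/08/13. 2020/08/13 is a Thursday and is not a listed holiday, so no roll-forward applies.

2020/08/13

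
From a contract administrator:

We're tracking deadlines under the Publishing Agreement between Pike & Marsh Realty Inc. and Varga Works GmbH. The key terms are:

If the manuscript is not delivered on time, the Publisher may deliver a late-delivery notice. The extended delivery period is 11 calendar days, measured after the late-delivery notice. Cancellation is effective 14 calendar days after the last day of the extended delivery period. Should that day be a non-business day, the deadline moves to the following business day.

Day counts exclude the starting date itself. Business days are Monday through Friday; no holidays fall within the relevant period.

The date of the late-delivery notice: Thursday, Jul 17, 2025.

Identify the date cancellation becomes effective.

Aug 11, 2025

Adding 11 calendar days to Jul 17, 2025 gives Jul 28, 2025, which is the last day of the extended delivery period.
The date cancellation becomes effective: 14 calendar days after Jul 28, 2025 is Aug 11, 2025. Aug 11, 2025 is a Monday, so no roll-forward applies.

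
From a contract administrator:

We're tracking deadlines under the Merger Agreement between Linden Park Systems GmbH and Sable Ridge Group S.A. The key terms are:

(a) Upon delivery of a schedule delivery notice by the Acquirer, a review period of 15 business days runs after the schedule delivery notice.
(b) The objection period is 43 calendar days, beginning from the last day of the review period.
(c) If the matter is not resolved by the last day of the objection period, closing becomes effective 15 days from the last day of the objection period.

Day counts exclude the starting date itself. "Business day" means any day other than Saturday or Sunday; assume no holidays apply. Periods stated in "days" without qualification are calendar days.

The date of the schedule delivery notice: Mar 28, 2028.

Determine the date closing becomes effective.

The last day of the review period: counting 15 business days from Tuesday, Mar 28, 2028 (Mar 29, Mar 30, Mar 31, Apr 3, …, Apr 14, Apr 17, Apr 18, skipping weekends) reaches Tuesday, Apr 18, 2028.
Adding 43 calendar days to Apr 18, 2028 gives May 31, 2028, which is the last day of the objection period.
Adding 15 calendar days to May 31, 2028 gives Jun 15, 2028, which is the date closing becomes effective.

Jun 15, 2028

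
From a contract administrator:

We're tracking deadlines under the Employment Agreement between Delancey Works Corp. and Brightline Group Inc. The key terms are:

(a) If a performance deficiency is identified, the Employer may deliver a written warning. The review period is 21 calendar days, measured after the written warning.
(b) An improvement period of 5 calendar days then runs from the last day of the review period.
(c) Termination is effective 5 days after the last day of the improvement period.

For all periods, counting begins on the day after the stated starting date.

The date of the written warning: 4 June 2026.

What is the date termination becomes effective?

The last day of the review period: 4 June 2026 + 21 days = 25 June 2026.
Adding 5 calendar days to 25 June 2026 gives 30 June 2026, which is the last day of the improvement period.
The date termination becomes effective: 5 calendar days after 30 June 2026 is 5 July 2026.

5 July 2026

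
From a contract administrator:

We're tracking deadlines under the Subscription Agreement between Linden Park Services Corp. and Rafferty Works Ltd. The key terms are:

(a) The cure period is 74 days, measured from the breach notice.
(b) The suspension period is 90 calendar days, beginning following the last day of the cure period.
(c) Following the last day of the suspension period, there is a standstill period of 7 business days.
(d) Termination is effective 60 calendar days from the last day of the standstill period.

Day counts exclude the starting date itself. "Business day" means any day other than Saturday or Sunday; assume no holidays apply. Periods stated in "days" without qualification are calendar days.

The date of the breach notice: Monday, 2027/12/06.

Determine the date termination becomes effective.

The last day of the cure period: 2027/12/06 + 74 days = 2028/02/18.
The last day of the suspension period: 2028/02/18 + 90 days = 2028/05/18.
The last day of the standstill period: 7 business days after Thursday, 2028/05/18, skipping weekends — May 19, May 22, May 23, May 24, May 25, May 26, May 29 — lands on Monday, 2028/05/29.
The date termination becomes effective: 60 calendar days after 2028/05/29 is 2028/07/28.

2028/07/28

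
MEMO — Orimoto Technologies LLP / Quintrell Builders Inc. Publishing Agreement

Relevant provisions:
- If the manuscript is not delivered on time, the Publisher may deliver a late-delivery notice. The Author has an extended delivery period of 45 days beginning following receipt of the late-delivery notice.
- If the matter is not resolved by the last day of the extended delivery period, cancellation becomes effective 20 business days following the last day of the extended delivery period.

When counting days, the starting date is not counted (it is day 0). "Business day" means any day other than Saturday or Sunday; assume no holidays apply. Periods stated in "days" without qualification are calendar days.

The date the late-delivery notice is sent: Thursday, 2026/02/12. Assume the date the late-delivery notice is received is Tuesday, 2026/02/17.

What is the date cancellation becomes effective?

2026/05/01

Adding 45 calendar days to 2026/02/17 gives 2026/04/03, which is the last day of the extended delivery period.
The date cancellation becomes effective: 20 business days after Friday, 2026/04/03, skipping weekends — Apr 6, Apr 7, Apr 8, Apr 9, …, Apr 29, Apr 30, May 1 — lands on Friday, 2026/05/01.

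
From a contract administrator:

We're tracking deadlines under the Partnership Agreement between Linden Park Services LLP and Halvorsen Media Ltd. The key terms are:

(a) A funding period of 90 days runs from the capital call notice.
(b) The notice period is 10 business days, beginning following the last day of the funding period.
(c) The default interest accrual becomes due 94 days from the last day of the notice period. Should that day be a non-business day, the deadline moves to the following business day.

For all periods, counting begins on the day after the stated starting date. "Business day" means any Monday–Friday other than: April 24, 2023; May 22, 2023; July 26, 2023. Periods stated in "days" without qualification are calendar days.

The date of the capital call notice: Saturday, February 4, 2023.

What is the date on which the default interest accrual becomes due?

August 21, 2023

The last day of the funding period: 90 calendar days after February 4, 2023 is May 5, 2023.
The last day of the notice period: 10 business days after Friday, May 5, 2023, skipping weekends — May 8, May 9, May 10, May 11, May 12, May 15, May 16, May 17, May 18, May 19 — lands on Friday, May 19, 2023.
The date on which the default interest accrual becomes due: May 19, 2023 + 94 days = August 21, 2023. August 21, 2023 is a Monday and is not a listed holiday, so no roll-forward applies.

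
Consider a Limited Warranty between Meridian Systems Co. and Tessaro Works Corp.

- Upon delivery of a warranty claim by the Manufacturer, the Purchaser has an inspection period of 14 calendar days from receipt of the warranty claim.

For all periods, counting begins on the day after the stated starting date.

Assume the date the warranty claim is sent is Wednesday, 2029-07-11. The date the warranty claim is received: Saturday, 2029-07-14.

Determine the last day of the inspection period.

The last day of the inspection period: 14 calendar days after 2029-07-14 is 2029-07-28.

2029-07-28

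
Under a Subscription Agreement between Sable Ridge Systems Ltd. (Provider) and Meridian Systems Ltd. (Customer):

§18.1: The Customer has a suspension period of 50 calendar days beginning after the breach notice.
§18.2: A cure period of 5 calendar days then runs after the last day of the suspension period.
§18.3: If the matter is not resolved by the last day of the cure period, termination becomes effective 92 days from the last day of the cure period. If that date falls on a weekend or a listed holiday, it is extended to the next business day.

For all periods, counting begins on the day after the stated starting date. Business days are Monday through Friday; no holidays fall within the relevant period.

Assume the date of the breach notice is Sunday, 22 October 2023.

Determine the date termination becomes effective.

18 March 2024

The last day of the suspension period: 22 October 2023 + 50 days = 11 December 2023.
The last day of the cure period: 5 calendar days after 11 December 2023 is 16 December 2023.
The date termination becomes effective: 92 calendar days after 16 December 2023 is 17 March 2024. That falls on a Sunday, so it rolls to the next business day, Monday, 18 March 2024.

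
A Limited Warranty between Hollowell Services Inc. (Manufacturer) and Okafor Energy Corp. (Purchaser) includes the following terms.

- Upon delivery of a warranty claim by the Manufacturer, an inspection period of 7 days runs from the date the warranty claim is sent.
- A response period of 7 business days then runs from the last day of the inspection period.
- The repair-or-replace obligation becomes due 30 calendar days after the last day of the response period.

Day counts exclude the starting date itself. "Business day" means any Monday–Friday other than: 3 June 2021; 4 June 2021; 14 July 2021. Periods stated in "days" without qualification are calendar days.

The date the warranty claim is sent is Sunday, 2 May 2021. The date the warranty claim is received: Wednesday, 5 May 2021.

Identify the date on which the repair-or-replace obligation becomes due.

17 June 2021

The last day of the inspection period: 7 calendar days after 2 May 2021 is 9 May 2021.
The last day of the response period: 7 business days after Sunday, 9 May 2021, skipping weekends — May 10, May 11, May 12, May 13, May 14, May 17, May 18 — lands on Tuesday, 18 May 2021.
The date on which the repair-or-replace obligation becomes due: 18 May 2021 + 30 days = 17 June 2021.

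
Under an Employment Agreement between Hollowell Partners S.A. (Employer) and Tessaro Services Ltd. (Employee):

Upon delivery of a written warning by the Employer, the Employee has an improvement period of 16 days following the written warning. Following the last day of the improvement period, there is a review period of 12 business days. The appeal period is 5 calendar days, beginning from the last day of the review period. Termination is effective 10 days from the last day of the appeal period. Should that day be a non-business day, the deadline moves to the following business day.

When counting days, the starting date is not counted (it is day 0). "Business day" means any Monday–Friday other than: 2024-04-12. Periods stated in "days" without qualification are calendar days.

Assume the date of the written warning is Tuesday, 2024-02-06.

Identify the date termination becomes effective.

2024-03-26

The last day of the improvement period: 2024-02-06 + 16 days = 2024-02-22.
The last day of the review period: counting 12 business days from Thursday, 2024-02-22 (Feb 23, Feb 26, Feb 27, Feb 28, …, Mar 7, Mar 8, Mar 11, skipping weekends) reaches Monday, 2024-03-11.
The last day of the appeal period: 5 calendar days after 2024-03-11 is 2024-03-16.
The date termination becomes effective: 10 calendar days after 2024-03-16 is 2024-03-26. 2024-03-26 is a Tuesday and is not a listed holiday, so no roll-forward applies.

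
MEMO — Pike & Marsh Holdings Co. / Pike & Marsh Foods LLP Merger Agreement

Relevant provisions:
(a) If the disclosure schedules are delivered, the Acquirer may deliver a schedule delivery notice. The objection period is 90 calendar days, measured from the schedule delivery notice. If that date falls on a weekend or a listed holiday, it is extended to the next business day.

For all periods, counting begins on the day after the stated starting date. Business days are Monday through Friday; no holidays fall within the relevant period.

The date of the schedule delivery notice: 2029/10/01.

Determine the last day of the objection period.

2029/12/31

The last day of the objection period: 90 calendar days after 2029/10/01 is 2029/12/30. That falls on a Sunday, so it rolls to the next business day, Monday, 2029/12/31.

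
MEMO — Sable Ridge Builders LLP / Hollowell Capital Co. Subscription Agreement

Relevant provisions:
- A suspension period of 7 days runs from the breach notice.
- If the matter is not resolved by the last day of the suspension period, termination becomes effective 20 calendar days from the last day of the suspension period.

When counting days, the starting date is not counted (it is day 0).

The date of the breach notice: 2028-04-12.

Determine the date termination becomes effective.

2028-05-09

The last day of the suspension period: 7 calendar days after 2028-04-12 is 2028-04-19.
The date termination becomes effective: 20 calendar days after 2028-04-19 is 2028-05-09.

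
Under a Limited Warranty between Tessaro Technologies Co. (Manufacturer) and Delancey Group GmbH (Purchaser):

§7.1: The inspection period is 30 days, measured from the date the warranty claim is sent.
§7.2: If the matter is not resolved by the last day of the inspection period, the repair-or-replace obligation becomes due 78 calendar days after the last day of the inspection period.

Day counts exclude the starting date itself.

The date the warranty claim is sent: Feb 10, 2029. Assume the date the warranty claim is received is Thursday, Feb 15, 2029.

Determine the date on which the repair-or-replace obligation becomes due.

May 29, 2029

The last day of the inspection period: Feb 10, 2029 + 30 days = Mar 12, 2029.
Adding 78 calendar days to Mar 12, 2029 gives May 29, 2029, which is the date on which the repair-or-replace obligation becomes due.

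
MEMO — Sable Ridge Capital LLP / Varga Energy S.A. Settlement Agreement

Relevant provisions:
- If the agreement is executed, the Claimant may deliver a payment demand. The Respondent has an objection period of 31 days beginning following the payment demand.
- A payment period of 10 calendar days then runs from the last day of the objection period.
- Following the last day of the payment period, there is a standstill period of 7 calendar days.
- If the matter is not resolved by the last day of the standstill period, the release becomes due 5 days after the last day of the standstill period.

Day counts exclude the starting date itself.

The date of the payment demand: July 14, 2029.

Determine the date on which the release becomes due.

The last day of the objection period: July 14, 2029 + 31 days = August 14, 2029.
The last day of the payment period: 10 calendar days after August 14, 2029 is August 24, 2029.
The last day of the standstill period: 7 calendar days after August 24, 2029 is August 31, 2029.
The date on which the release becomes due: August 31, 2029 + 5 days = September 5, 2029.

September 5, 2029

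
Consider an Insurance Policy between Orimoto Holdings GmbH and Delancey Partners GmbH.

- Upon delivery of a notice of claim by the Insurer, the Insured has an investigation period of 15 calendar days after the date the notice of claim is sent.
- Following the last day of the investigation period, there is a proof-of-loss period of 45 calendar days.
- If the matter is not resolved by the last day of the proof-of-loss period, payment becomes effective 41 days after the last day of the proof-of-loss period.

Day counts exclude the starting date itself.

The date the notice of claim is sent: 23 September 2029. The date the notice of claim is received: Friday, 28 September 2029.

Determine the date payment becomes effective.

The last day of the investigation period: 15 calendar days after 23 September 2029 is 8 October 2029.
Adding 45 calendar days to 8 October 2029 gives 22 November 2029, which is the last day of the proof-of-loss period.
The date payment becomes effective: 22 November 2029 + 41 days = 2 January 2030.

2 January 2030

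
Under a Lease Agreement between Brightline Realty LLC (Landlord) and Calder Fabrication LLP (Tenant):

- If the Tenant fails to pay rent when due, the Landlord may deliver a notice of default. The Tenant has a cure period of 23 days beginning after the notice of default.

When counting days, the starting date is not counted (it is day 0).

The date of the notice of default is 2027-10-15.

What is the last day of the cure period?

The last day of the cure period: 23 calendar days after 2027-10-15 is 2027-11-07.

2027-11-07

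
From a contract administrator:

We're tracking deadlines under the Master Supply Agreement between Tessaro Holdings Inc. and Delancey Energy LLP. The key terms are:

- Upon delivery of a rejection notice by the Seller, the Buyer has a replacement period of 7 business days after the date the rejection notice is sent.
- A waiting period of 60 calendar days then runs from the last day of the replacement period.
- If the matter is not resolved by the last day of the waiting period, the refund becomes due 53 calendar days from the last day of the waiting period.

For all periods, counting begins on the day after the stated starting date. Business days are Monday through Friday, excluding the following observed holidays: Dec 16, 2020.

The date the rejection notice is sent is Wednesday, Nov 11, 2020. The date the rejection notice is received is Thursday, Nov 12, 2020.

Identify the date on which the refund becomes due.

Mar 13, 2021

The last day of the replacement period: counting 7 business days from Wednesday, Nov 11, 2020 (Nov 12, Nov 13, Nov 16, Nov 17, Nov 18, Nov 19, Nov 20, skipping weekends) reaches Friday, Nov 20, 2020.
Adding 60 calendar days to Nov 20, 2020 gives Jan 19, 2021, which is the last day of the waiting period.
The date on which the refund becomes due: Jan 19, 2021 + 53 days = Mar 13, 2021.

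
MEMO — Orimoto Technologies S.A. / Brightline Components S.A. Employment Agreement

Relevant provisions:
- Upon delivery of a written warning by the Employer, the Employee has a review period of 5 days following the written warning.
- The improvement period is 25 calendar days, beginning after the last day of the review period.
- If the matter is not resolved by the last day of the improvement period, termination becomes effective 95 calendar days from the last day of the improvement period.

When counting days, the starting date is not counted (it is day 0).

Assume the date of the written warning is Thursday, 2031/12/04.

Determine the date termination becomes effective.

The last day of the review period: 2031/12/04 + 5 days = 2031/12/09.
Adding 25 calendar days to 2031/12/09 gives 2032/01/03, which is the last day of the improvement period.
Adding 95 calendar days to 2032/01/03 gives 2032/04/07, which is the date termination becomes effective.

2032/04/07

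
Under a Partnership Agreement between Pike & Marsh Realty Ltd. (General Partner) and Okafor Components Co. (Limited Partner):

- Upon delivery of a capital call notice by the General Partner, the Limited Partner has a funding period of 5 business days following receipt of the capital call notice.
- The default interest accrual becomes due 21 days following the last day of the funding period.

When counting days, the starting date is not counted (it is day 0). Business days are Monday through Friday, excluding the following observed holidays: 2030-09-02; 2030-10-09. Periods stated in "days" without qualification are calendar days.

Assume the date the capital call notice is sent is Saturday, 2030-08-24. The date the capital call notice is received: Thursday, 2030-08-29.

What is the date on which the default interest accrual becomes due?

2030-09-27

The last day of the funding period: 5 business days after Thursday, 2030-08-29, skipping weekends and the listed holiday on Sep 2 — Aug 30, Sep 3, Sep 4, Sep 5, Sep 6 — lands on Friday, 2030-09-06.
The date on which the default interest accrual becomes due: 2030-09-06 + 21 days = 2030-09-27.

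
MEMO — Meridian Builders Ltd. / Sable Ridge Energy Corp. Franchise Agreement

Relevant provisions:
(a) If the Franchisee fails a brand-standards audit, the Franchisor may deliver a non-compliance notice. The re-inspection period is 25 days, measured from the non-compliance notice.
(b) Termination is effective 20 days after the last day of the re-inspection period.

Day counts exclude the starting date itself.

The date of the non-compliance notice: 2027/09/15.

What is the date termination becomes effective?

The last day of the re-inspection period: 25 calendar days after 2027/09/15 is 2027/10/10.
The date termination becomes effective: 20 calendar days after 2027/10/10 is 2027/10/30.

2027/10/30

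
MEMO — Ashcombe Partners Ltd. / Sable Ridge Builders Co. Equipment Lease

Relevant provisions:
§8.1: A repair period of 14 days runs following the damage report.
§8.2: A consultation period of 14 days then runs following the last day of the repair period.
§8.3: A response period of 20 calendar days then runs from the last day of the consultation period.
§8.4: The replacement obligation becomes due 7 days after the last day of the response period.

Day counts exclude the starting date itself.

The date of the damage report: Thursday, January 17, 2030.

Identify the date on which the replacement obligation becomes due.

March 13, 2030

The last day of the repair period: January 17, 2030 + 14 days = January 31, 2030.
The last day of the consultation period: January 31, 2030 + 14 days = February 14, 2030.
Adding 20 calendar days to February 14, 2030 gives March 6, 2030, which is the last day of the response period.
The date on which the replacement obligation becomes due: March 6, 2030 + 7 days = March 13, 2030.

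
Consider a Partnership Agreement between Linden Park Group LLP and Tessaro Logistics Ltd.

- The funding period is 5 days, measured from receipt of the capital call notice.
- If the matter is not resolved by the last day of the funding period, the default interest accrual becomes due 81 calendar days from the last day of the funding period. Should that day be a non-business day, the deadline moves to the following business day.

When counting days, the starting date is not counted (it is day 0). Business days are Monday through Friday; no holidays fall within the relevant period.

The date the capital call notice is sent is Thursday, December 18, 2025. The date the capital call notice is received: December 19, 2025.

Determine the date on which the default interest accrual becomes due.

The last day of the funding period: December 19, 2025 + 5 days = December 24, 2025.
Adding 81 calendar days to December 24, 2025 gives March 15, 2026, which is the date on which the default interest accrual becomes due. That falls on a Sunday, so it rolls to the next business day, Monday, March 16, 2026.

March 16, 2026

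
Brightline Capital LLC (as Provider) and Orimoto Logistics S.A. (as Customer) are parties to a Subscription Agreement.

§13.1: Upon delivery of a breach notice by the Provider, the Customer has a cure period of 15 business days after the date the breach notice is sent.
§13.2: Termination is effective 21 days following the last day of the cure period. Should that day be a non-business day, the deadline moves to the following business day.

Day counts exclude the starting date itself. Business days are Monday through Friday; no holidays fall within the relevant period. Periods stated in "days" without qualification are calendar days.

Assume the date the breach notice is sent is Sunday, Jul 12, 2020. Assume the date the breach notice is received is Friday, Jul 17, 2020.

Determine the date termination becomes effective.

Aug 21, 2020

From Sunday, Jul 12, 2020, 15 business days (Jul 13, Jul 14, Jul 15, Jul 16, …, Jul 29, Jul 30, Jul 31, skipping weekends) brings us to Friday, Jul 31, 2020, which is the last day of the cure period.
Adding 21 calendar days to Jul 31, 2020 gives Aug 21, 2020, which is the date termination becomes effective. Aug 21, 2020 is a Friday, so no roll-forward applies.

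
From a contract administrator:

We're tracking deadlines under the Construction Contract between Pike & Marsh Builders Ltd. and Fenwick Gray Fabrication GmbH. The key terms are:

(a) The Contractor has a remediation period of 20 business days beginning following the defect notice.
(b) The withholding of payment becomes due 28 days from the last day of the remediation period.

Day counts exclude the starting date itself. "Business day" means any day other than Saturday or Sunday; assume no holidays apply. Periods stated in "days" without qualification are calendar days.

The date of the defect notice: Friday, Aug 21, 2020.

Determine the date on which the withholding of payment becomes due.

Oct 16, 2020

From Friday, Aug 21, 2020, 20 business days (Aug 24, Aug 25, Aug 26, Aug 27, …, Sep 16, Sep 17, Sep 18, skipping weekends) brings us to Friday, Sep 18, 2020, which is the last day of the remediation period.
Adding 28 calendar days to Sep 18, 2020 gives Oct 16, 2020, which is the date on which the withholding of payment becomes due.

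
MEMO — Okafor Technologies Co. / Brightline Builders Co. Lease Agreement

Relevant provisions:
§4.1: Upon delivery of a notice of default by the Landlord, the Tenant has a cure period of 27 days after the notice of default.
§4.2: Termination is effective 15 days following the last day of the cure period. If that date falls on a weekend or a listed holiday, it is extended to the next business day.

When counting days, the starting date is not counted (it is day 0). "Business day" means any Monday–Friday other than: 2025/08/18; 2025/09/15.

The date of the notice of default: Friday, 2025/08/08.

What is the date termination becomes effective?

The last day of the cure period: 2025/08/08 + 27 days = 2025/09/04.
The date termination becomes effective: 15 calendar days after 2025/09/04 is 2025/09/19. 2025/09/19 is a Friday and is not a listed holiday, so no roll-forward applies.

2025/09/19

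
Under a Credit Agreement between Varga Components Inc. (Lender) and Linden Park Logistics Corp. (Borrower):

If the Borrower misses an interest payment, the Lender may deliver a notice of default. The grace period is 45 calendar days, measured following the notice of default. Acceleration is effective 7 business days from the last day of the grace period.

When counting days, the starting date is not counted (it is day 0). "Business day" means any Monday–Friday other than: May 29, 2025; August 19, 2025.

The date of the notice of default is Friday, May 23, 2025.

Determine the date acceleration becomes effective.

July 16, 2025

The last day of the grace period: 45 calendar days after May 23, 2025 is July 7, 2025.
The date acceleration becomes effective: counting 7 business days from Monday, July 7, 2025 (Jul 8, Jul 9, Jul 10, Jul 11, Jul 14, Jul 15, Jul 16, skipping weekends) reaches Wednesday, July 16, 2025.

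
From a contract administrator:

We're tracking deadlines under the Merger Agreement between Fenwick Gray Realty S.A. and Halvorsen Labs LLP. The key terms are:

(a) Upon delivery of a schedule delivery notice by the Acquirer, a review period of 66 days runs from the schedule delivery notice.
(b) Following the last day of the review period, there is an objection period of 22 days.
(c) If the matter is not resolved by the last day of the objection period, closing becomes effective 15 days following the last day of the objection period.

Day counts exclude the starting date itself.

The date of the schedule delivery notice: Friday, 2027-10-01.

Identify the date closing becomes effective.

2028-01-12

The last day of the review period: 2027-10-01 + 66 days = 2027-12-06.
Adding 22 calendar days to 2027-12-06 gives 2027-12-28, which is the last day of the objection period.
The date closing becomes effective: 15 calendar days after 2027-12-28 is 2028-01-12.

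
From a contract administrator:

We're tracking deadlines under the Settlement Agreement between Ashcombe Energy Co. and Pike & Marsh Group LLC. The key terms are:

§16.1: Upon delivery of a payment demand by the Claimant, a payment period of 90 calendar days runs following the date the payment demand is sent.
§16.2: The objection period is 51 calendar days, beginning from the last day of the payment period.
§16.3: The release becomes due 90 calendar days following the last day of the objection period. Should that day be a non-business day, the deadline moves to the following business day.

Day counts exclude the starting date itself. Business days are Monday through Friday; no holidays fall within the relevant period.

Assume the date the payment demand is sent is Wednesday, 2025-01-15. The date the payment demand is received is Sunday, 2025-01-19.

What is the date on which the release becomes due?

The last day of the payment period: 90 calendar days after 2025-01-15 is 2025-04-15.
Adding 51 calendar days to 2025-04-15 gives 2025-06-05, which is the last day of the objection period.
The date on which the release becomes due: 2025-06-05 + 90 days = 2025-09-03. 2025-09-03 is a Wednesday, so no roll-forward applies.

2025-09-03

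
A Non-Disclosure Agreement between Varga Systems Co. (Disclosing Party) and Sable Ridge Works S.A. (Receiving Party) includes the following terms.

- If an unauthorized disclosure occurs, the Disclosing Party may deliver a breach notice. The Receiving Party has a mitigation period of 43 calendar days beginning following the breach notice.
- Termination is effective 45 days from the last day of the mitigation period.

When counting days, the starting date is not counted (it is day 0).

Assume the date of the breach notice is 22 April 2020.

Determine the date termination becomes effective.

Adding 43 calendar days to 22 April 2020 gives 4 June 2020, which is the last day of the mitigation period.
The date termination becomes effective: 4 June 2020 + 45 days = 19 July 2020.

19 July 2020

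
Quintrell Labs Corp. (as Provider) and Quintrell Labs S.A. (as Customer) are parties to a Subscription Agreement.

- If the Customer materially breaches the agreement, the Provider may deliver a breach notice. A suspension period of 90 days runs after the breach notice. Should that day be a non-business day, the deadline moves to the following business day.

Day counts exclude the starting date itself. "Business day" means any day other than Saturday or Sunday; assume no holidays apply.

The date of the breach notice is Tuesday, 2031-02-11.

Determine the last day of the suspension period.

The last day of the suspension period: 90 calendar days after 2031-02-11 is 2031-05-12. 2031-05-12 is a Monday, so no roll-forward applies.

2031-05-12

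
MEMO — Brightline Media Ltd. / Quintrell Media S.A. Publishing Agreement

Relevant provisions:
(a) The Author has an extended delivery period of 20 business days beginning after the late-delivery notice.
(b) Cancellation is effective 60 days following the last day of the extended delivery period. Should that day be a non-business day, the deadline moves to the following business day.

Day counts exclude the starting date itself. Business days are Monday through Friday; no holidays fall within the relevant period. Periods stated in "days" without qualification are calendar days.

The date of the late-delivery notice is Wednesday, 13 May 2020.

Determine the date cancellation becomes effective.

10 August 2020

The last day of the extended delivery period: 20 business days after Wednesday, 13 May 2020, skipping weekends — May 14, May 15, May 18, May 19, …, Jun 8, Jun 9, Jun 10 — lands on Wednesday, 10 June 2020.
The date cancellation becomes effective: 60 calendar days after 10 June 2020 is 9 August 2020. That falls on a Sunday, so it rolls to the next business day, Monday, 10 August 2020.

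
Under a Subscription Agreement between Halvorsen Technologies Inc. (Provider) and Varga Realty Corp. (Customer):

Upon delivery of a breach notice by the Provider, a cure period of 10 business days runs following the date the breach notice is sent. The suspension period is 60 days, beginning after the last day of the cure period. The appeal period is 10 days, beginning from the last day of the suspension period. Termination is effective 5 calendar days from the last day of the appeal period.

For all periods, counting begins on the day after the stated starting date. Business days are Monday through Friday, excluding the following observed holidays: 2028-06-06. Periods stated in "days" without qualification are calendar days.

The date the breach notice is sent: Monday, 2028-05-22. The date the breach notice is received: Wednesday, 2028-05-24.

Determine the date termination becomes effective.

The last day of the cure period: counting 10 business days from Monday, 2028-05-22 (May 23, May 24, May 25, May 26, May 29, May 30, May 31, Jun 1, Jun 2, Jun 5, skipping weekends) reaches Monday, 2028-06-05.
The last day of the suspension period: 60 calendar days after 2028-06-05 is 2028-08-04.
Adding 10 calendar days to 2028-08-04 gives 2028-08-14, which is the last day of the appeal period.
The date termination becomes effective: 2028-08-14 + 5 days = 2028-08-19.

2028-08-19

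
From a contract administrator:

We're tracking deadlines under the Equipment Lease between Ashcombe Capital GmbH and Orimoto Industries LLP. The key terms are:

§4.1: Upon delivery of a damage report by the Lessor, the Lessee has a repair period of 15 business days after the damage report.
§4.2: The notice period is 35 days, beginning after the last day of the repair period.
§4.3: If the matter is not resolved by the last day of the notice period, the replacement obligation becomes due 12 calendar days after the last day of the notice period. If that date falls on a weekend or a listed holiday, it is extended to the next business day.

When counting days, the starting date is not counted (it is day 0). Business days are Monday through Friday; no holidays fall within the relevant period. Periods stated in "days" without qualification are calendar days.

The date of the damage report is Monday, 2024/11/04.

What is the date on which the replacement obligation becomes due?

The last day of the repair period: counting 15 business days from Monday, 2024/11/04 (Nov 5, Nov 6, Nov 7, Nov 8, …, Nov 21, Nov 22, Nov 25, skipping weekends) reaches Monday, 2024/11/25.
The last day of the notice period: 35 calendar days after 2024/11/25 is 2024/12/30.
The date on which the replacement obligation becomes due: 12 calendar days after 2024/12/30 is 2025/01/11. That falls on a Saturday, so it rolls to the next business day, Monday, 2025/01/13.

2025/01/13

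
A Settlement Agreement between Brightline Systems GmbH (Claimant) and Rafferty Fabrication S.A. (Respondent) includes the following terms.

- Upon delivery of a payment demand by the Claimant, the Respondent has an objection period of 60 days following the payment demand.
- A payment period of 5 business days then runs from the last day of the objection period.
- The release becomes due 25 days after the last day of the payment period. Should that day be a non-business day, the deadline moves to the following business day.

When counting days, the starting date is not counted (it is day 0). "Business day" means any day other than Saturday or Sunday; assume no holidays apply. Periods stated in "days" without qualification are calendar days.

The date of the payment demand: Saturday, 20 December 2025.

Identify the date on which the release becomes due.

The last day of the objection period: 60 calendar days after 20 December 2025 is 18 February 2026.
The last day of the payment period: counting 5 business days from Wednesday, 18 February 2026 (Feb 19, Feb 20, Feb 23, Feb 24, Feb 25, skipping weekends) reaches Wednesday, 25 February 2026.
The date on which the release becomes due: 25 calendar days after 25 February 2026 is 22 March 2026. That falls on a Sunday, so it rolls to the next business day, Monday, 23 March 2026.

23 March 2026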